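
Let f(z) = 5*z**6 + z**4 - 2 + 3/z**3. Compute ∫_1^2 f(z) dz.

26891/280

By the power rule, an antiderivative is F(z) = 5*z**7/7 + z**5/5 - 2*z - 3/(2*z**2).
Then F(2) - F(1) = (26167/280) - (-181/70) = 26891/280.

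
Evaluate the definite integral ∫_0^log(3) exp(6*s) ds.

364/3

Let u = exp(s), so du = exp(s) ds. When s = 0, u = 1; when s = log(3), u = 3.
The integral becomes ∫ u**5 du from 1 to 3, with antiderivative u**6/6.
Back in s: F(s) = exp(6*s)/6.
Then F(log(3)) - F(0) = (243/2) - (1/6) = 364/3.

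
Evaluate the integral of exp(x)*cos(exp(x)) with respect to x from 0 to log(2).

-sin(1) + sin(2)

Let u = exp(x), so du = exp(x) dx. When x = 0, u = 1; when x = log(2), u = 2.
The integral becomes ∫ cos(u) du from 1 to 2, with antiderivative sin(u).
Back in x: F(x) = sin(exp(x)).
Then F(log(2)) - F(0) = (sin(2)) - (sin(1)) = -sin(1) + sin(2).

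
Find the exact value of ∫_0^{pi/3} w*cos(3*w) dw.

Integrate by parts once (u = w, dv = cos(3*w) dw).
An antiderivative is F(w) = w*sin(3*w)/3 + cos(3*w)/9.
Then F(pi/3) - F(0) = (-1/9) - (1/9) = -2/9.

-2/9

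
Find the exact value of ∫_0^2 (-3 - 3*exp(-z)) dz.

An antiderivative is F(z) = -3*z + 3*exp(-z).
Then F(2) - F(0) = (-6 + 3*exp(-2)) - (3) = -9 + 3*exp(-2).

-9 + 3*exp(-2)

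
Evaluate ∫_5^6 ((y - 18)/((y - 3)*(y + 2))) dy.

Factor the denominator: y**2 - y - 6 = (y + 2)(y - 3).
Partial fractions: (y - 18)/((y - 3)*(y + 2)) = 4/(y + 2) - 3/(y - 3).
An antiderivative is F(y) = -3*log(y - 3) + 4*log(y + 2).
Then F(6) - F(5) = (-3*log(3) + 12*log(2)) - (-3*log(2) + 4*log(7)) = -4*log(7) - 3*log(3) + 15*log(2).

-4*log(7) - 3*log(3) + 15*log(2)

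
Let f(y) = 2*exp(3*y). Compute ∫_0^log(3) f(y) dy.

Let u = exp(y), so du = exp(y) dy. When y = 0, u = 1; when y = log(3), u = 3.
The integral becomes 2·∫ u**2 du from 1 to 3, with antiderivative 2*u**3/3.
Back in y: F(y) = 2*exp(3*y)/3.
Then F(log(3)) - F(0) = (18) - (2/3) = 52/3.

52/3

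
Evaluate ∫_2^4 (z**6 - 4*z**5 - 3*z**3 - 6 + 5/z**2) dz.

By the power rule, an antiderivative is F(z) = z**7/7 - 2*z**6/3 - 3*z**4/4 - 6*z - 5/z.
Then F(4) - F(2) = (-51017/84) - (-2137/42) = -15581/28.

-15581/28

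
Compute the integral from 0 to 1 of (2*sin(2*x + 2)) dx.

Let u = 2*x + 2, so du = 2 dx. When x = 0, u = 2; when x = 1, u = 4.
The integral becomes ∫ sin(u) du from 2 to 4, with antiderivative -cos(u).
Back in x: F(x) = -cos(2*x + 2).
Then F(1) - F(0) = (-cos(4)) - (-cos(2)) = cos(2) - cos(4).

cos(2) - cos(4)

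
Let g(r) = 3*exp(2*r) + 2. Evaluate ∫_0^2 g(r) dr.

5/2 + 3*exp(4)/2

An antiderivative is F(r) = 3*exp(2*r)/2 + 2*r.
Then F(2) - F(0) = (4 + 3*exp(4)/2) - (3/2) = 5/2 + 3*exp(4)/2.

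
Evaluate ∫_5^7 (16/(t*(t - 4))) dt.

Factor the denominator: t**2 - 4*t = t(t - 4).
Partial fractions: 16/(t*(t - 4)) = -4/t + 4/(t - 4).
An antiderivative is F(t) = -4*log(t) + 4*log(t - 4).
Then F(7) - F(5) = (-4*log(7) + 4*log(3)) - (-4*log(5)) = -4*log(7) + 4*log(3) + 4*log(5).

-4*log(7) + 4*log(3) + 4*log(5)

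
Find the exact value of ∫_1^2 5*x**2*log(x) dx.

Integrate by parts once (u = ln x, dv = 5*x**2 dx).
An antiderivative is F(x) = 5*x**3*(3*log(x) - 1)/9.
Then F(2) - F(1) = (-40/9 + 40*log(2)/3) - (-5/9) = -35/9 + 40*log(2)/3.

-35/9 + 40*log(2)/3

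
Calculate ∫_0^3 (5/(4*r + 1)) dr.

5*log(13)/4

An antiderivative is F(r) = 5*log(4*r + 1)/4.
Then F(3) - F(0) = (5*log(13)/4) - (0) = 5*log(13)/4.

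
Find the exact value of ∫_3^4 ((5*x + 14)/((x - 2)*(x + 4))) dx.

Factor the denominator: x**2 + 2*x - 8 = (x + 4)(x - 2).
Partial fractions: (5*x + 14)/((x - 2)*(x + 4)) = 1/(x + 4) + 4/(x - 2).
An antiderivative is F(x) = 4*log(x - 2) + log(x + 4).
Then F(4) - F(3) = (7*log(2)) - (log(7)) = -log(7) + 7*log(2).

-log(7) + 7*log(2)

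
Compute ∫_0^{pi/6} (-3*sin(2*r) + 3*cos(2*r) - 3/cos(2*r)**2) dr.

An antiderivative is F(r) = 3*sin(2*r)/2 + 3*cos(2*r)/2 - 3*tan(2*r)/2.
Then F(pi/6) - F(0) = (3/4 - 3*sqrt(3)/4) - (3/2) = -3*sqrt(3)/4 - 3/4.

-3*sqrt(3)/4 - 3/4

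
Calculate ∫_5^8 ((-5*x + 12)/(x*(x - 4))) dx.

-13*log(2) + 3*log(5)

Factor the denominator: x**2 - 4*x = x(x - 4).
Partial fractions: (-5*x + 12)/(x*(x - 4)) = -3/x - 2/(x - 4).
An antiderivative is F(x) = -3*log(x) - 2*log(x - 4).
Then F(8) - F(5) = (-13*log(2)) - (-3*log(5)) = -13*log(2) + 3*log(5).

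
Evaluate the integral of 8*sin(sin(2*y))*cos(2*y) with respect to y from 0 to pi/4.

Let u = sin(2*y), so du = 2*cos(2*y) dy. When y = 0, u = 0; when y = pi/4, u = 1.
The integral becomes 4·∫ sin(u) du from 0 to 1, with antiderivative -4*cos(u).
Back in y: F(y) = -4*cos(sin(2*y)).
Then F(pi/4) - F(0) = (-4*cos(1)) - (-4) = 4 - 4*cos(1).

4 - 4*cos(1)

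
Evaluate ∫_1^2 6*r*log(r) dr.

-9/2 + 12*log(2)

Integrate by parts once (u = ln r, dv = 6*r dr).
An antiderivative is F(r) = 3*r**2*(2*log(r) - 1)/2.
Then F(2) - F(1) = (-6 + 12*log(2)) - (-3/2) = -9/2 + 12*log(2).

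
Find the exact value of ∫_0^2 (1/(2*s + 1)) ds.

An antiderivative is F(s) = log(2*s + 1)/2.
Then F(2) - F(0) = (log(5)/2) - (0) = log(5)/2.

log(5)/2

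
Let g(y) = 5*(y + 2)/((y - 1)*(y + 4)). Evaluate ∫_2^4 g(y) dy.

Factor the denominator: y**2 + 3*y - 4 = (y + 4)(y - 1).
Partial fractions: 5*(y + 2)/((y - 1)*(y + 4)) = 2/(y + 4) + 3/(y - 1).
An antiderivative is F(y) = 3*log(y - 1) + 2*log(y + 4).
Then F(4) - F(2) = (3*log(3) + 6*log(2)) - (log(36)) = log(48).

log(48)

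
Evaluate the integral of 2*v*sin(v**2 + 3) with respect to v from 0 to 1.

cos(3) - cos(4)

Let u = v**2 + 3, so du = 2*v dv. When v = 0, u = 3; when v = 1, u = 4.
The integral becomes ∫ sin(u) du from 3 to 4, with antiderivative -cos(u).
Back in v: F(v) = -cos(v**2 + 3).
Then F(1) - F(0) = (-cos(4)) - (-cos(3)) = cos(3) - cos(4).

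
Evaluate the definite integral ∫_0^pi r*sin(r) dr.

pi

Integrate by parts once (u = r, dv = sin(r) dr).
An antiderivative is F(r) = -r*cos(r) + sin(r).
Then F(pi) - F(0) = (pi) - (0) = pi.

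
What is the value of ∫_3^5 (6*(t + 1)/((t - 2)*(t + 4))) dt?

-3*log(7) + 9*log(3)

Factor the denominator: t**2 + 2*t - 8 = (t + 4)(t - 2).
Partial fractions: 6*(t + 1)/((t - 2)*(t + 4)) = 3/(t + 4) + 3/(t - 2).
An antiderivative is F(t) = 3*log(t - 2) + 3*log(t + 4).
Then F(5) - F(3) = (9*log(3)) - (3*log(7)) = -3*log(7) + 9*log(3).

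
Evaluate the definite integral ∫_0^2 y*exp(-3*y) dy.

Integrate by parts once (u = y, dv = exp(-3*y) dy).
An antiderivative is F(y) = (-3*y - 1)*exp(-3*y)/9.
Then F(2) - F(0) = (-7*exp(-6)/9) - (-1/9) = (-7 + exp(6))*exp(-6)/9.

(-7 + exp(6))*exp(-6)/9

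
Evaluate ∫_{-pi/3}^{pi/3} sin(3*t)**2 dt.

Use the identity sin^2(3*t) = (1 - cos(6*t))/2.
An antiderivative is F(t) = t/2 - sin(6*t)/12.
Then F(pi/3) - F(-pi/3) = (pi/6) - (-pi/6) = pi/3.

pi/3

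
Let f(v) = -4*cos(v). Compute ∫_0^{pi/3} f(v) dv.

-2*sqrt(3)

An antiderivative is F(v) = -4*sin(v).
Then F(pi/3) - F(0) = (-2*sqrt(3)) - (0) = -2*sqrt(3).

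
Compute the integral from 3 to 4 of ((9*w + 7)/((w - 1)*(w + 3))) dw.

-9*log(2) - log(3) + 5*log(7)

Factor the denominator: w**2 + 2*w - 3 = (w + 3)(w - 1).
Partial fractions: (9*w + 7)/((w - 1)*(w + 3)) = 5/(w + 3) + 4/(w - 1).
An antiderivative is F(w) = 4*log(w - 1) + 5*log(w + 3).
Then F(4) - F(3) = (4*log(3) + 5*log(7)) - (5*log(3) + 9*log(2)) = -9*log(2) - log(3) + 5*log(7).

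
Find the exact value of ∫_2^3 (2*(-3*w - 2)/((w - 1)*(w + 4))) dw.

Factor the denominator: w**2 + 3*w - 4 = (w + 4)(w - 1).
Partial fractions: 2*(-3*w - 2)/((w - 1)*(w + 4)) = -4/(w + 4) - 2/(w - 1).
An antiderivative is F(w) = -2*log(w - 1) - 4*log(w + 4).
Then F(3) - F(2) = (-4*log(7) - 2*log(2)) - (-4*log(3) - 4*log(2)) = -4*log(7) + 2*log(2) + 4*log(3).

-4*log(7) + 2*log(2) + 4*log(3)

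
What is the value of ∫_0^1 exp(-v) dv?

1 - exp(-1)

An antiderivative is F(v) = -exp(-v).
Then F(1) - F(0) = (-exp(-1)) - (-1) = 1 - exp(-1).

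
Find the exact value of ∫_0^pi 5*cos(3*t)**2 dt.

Use the identity cos^2(3*t) = (1 + cos(6*t))/2.
An antiderivative is F(t) = 5*t/2 + 5*sin(6*t)/12.
Then F(pi) - F(0) = (5*pi/2) - (0) = 5*pi/2.

5*pi/2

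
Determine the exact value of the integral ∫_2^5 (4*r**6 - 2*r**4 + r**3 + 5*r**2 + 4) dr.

By the power rule, an antiderivative is F(r) = 4*r**7/7 - 2*r**5/5 + r**4/4 + 5*r**3/3 + 4*r.
Then F(5) - F(2) = (3677305/84) - (8996/105) = 6116847/140.

6116847/140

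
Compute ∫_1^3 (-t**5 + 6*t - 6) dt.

-328/3

By the power rule, an antiderivative is F(t) = -t**6/6 + 3*t**2 - 6*t.
Then F(3) - F(1) = (-225/2) - (-19/6) = -328/3.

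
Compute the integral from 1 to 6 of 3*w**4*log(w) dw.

Integrate by parts once (u = ln w, dv = 3*w**4 dw).
An antiderivative is F(w) = 3*w**5*(5*log(w) - 1)/25.
Then F(6) - F(1) = (-23328/25 + 23328*log(6)/5) - (-3/25) = -933 + 23328*log(6)/5.

-933 + 23328*log(6)/5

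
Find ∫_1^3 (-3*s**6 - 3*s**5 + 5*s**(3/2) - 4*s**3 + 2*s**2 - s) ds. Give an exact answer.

-28760/21 + 18*sqrt(3)

By the power rule, an antiderivative is F(s) = -3*s**7/7 - s**6/2 + 2*s**(5/2) - s**4 + 2*s**3/3 - s**2/2.
Then F(3) - F(1) = (-9585/7 + 18*sqrt(3)) - (5/21) = -28760/21 + 18*sqrt(3).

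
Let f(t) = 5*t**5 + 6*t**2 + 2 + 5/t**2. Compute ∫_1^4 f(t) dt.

By the power rule, an antiderivative is F(t) = 5*t**6/6 + 2*t**3 + 2*t - 5/t.
Then F(4) - F(1) = (42577/12) - (-1/6) = 14193/4.

14193/4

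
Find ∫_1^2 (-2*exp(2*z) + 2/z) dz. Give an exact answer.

An antiderivative is F(z) = -exp(2*z) + 2*log(z).
Then F(2) - F(1) = (-exp(4) + log(4)) - (-exp(2)) = -exp(4) + log(4) + exp(2).

-exp(4) + log(4) + exp(2)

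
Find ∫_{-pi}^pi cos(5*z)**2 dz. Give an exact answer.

pi

Use the identity cos^2(5*z) = (1 + cos(10*z))/2.
An antiderivative is F(z) = z/2 + sin(10*z)/20.
Then F(pi) - F(-pi) = (pi/2) - (-pi/2) = pi.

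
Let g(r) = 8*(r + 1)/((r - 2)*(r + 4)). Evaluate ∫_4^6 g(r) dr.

Factor the denominator: r**2 + 2*r - 8 = (r + 4)(r - 2).
Partial fractions: 8*(r + 1)/((r - 2)*(r + 4)) = 4/(r + 4) + 4/(r - 2).
An antiderivative is F(r) = 4*log(r - 2) + 4*log(r + 4).
Then F(6) - F(4) = (4*log(5) + 12*log(2)) - (16*log(2)) = -4*log(2) + 4*log(5).

-4*log(2) + 4*log(5)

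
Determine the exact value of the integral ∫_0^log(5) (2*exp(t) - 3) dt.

An antiderivative is F(t) = -3*t + 2*exp(t).
Then F(log(5)) - F(0) = (10 - 3*log(5)) - (2) = 8 - 3*log(5).

8 - 3*log(5)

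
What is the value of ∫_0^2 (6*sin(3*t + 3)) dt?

2*cos(3) - 2*cos(9)

Let u = 3*t + 3, so du = 3 dt. When t = 0, u = 3; when t = 2, u = 9.
The integral becomes 2·∫ sin(u) du from 3 to 9, with antiderivative -2*cos(u).
Back in t: F(t) = -2*cos(3*t + 3).
Then F(2) - F(0) = (-2*cos(9)) - (-2*cos(3)) = 2*cos(3) - 2*cos(9).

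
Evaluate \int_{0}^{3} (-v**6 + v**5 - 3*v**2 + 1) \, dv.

By the power rule, an antiderivative is F(v) = -v**7/7 + v**6/6 - v**3 + v.
Then F(3) - F(0) = (-3009/14) - (0) = -3009/14.

-3009/14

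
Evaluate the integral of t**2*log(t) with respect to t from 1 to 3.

-26/9 + 9*log(3)

Integrate by parts once (u = ln t, dv = t**2 dt).
An antiderivative is F(t) = t**3*(3*log(t) - 1)/9.
Then F(3) - F(1) = (-3 + 9*log(3)) - (-1/9) = -26/9 + 9*log(3).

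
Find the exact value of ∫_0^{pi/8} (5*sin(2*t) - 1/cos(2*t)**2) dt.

An antiderivative is F(t) = -5*cos(2*t)/2 - tan(2*t)/2.
Then F(pi/8) - F(0) = (-5*sqrt(2)/4 - 1/2) - (-5/2) = 2 - 5*sqrt(2)/4.

2 - 5*sqrt(2)/4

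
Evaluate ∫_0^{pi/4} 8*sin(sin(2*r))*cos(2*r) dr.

Let u = sin(2*r), so du = 2*cos(2*r) dr. When r = 0, u = 0; when r = pi/4, u = 1.
The integral becomes 4·∫ sin(u) du from 0 to 1, with antiderivative -4*cos(u).
Back in r: F(r) = -4*cos(sin(2*r)).
Then F(pi/4) - F(0) = (-4*cos(1)) - (-4) = 4 - 4*cos(1).

4 - 4*cos(1)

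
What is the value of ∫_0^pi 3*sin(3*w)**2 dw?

3*pi/2

Use the identity sin^2(3*w) = (1 - cos(6*w))/2.
An antiderivative is F(w) = 3*w/2 - sin(6*w)/4.
Then F(pi) - F(0) = (3*pi/2) - (0) = 3*pi/2.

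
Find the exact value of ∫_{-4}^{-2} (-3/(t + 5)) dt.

-log(27)

An antiderivative is F(t) = -3*log(t + 5).
Then F(-2) - F(-4) = (-log(27)) - (0) = -log(27).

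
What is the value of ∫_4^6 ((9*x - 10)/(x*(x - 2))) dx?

-log(2) + 5*log(3)

Factor the denominator: x**2 - 2*x = x(x - 2).
Partial fractions: (9*x - 10)/(x*(x - 2)) = 5/x + 4/(x - 2).
An antiderivative is F(x) = 5*log(x) + 4*log(x - 2).
Then F(6) - F(4) = (5*log(3) + 13*log(2)) - (14*log(2)) = -log(2) + 5*log(3).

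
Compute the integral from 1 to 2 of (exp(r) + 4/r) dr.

An antiderivative is F(r) = exp(r) + 4*log(r).
Then F(2) - F(1) = (log(16) + exp(2)) - (exp(1)) = -exp(1) + log(16) + exp(2).

-exp(1) + log(16) + exp(2)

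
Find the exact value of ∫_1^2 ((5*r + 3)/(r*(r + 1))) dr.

Factor the denominator: r**2 + r = (r + 1)r.
Partial fractions: (5*r + 3)/(r*(r + 1)) = 2/(r + 1) + 3/r.
An antiderivative is F(r) = 3*log(r) + 2*log(r + 1).
Then F(2) - F(1) = (log(72)) - (log(4)) = log(18).

log(18)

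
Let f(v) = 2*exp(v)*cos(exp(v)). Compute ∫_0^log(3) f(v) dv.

-2*sin(1) + 2*sin(3)

Let u = exp(v), so du = exp(v) dv. When v = 0, u = 1; when v = log(3), u = 3.
The integral becomes 2·∫ cos(u) du from 1 to 3, with antiderivative 2*sin(u).
Back in v: F(v) = 2*sin(exp(v)).
Then F(log(3)) - F(0) = (2*sin(3)) - (2*sin(1)) = -2*sin(1) + 2*sin(3).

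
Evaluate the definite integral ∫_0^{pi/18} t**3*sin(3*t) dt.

Integrate by parts 3 times (u = t^3, dv = sin(3*t) dt).
An antiderivative is F(t) = -t**3*cos(3*t)/3 + t**2*sin(3*t)/3 + 2*t*cos(3*t)/9 - 2*sin(3*t)/27.
Then F(pi/18) - F(0) = (-1/27 - sqrt(3)*pi**3/34992 + pi**2/1944 + sqrt(3)*pi/162) - (0) = -1/27 - sqrt(3)*pi**3/34992 + pi**2/1944 + sqrt(3)*pi/162.

-1/27 - sqrt(3)*pi**3/34992 + pi**2/1944 + sqrt(3)*pi/162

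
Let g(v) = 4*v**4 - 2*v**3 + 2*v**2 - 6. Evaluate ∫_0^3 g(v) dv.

1539/10

By the power rule, an antiderivative is F(v) = 4*v**5/5 - v**4/2 + 2*v**3/3 - 6*v.
Then F(3) - F(0) = (1539/10) - (0) = 1539/10.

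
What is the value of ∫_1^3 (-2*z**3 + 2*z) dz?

By the power rule, an antiderivative is F(z) = -z**4/2 + z**2.
Then F(3) - F(1) = (-63/2) - (1/2) = -32.

-32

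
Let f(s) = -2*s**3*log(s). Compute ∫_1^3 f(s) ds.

Integrate by parts once (u = ln s, dv = -2*s**3 ds).
An antiderivative is F(s) = -s**4*(4*log(s) - 1)/8.
Then F(3) - F(1) = (81/8 - 81*log(3)/2) - (1/8) = 10 - 81*log(3)/2.

10 - 81*log(3)/2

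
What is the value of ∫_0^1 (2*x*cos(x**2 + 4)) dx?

Let u = x**2 + 4, so du = 2*x dx. When x = 0, u = 4; when x = 1, u = 5.
The integral becomes ∫ cos(u) du from 4 to 5, with antiderivative sin(u).
Back in x: F(x) = sin(x**2 + 4).
Then F(1) - F(0) = (sin(5)) - (sin(4)) = sin(5) - sin(4).

sin(5) - sin(4)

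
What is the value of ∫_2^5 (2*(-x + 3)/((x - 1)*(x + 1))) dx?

0

Factor the denominator: x**2 - 1 = (x + 1)(x - 1).
Partial fractions: 2*(-x + 3)/((x - 1)*(x + 1)) = -4/(x + 1) + 2/(x - 1).
An antiderivative is F(x) = 2*log(x - 1) - 4*log(x + 1).
Then F(5) - F(2) = (-log(81)) - (-log(81)) = 0.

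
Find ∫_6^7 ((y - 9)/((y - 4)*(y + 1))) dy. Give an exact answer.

-2*log(7) - log(3) + 7*log(2)

Factor the denominator: y**2 - 3*y - 4 = (y + 1)(y - 4).
Partial fractions: (y - 9)/((y - 4)*(y + 1)) = 2/(y + 1) - 1/(y - 4).
An antiderivative is F(y) = -log(y - 4) + 2*log(y + 1).
Then F(7) - F(6) = (log(64/3)) - (log(49/2)) = -2*log(7) - log(3) + 7*log(2).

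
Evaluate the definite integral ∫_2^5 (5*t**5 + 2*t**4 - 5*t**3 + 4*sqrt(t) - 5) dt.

By the power rule, an antiderivative is F(t) = 5*t**6/6 + 2*t**5/5 - 5*t**4/4 + 8*t**(3/2)/3 - 5*t.
Then F(5) - F(2) = (40*sqrt(5)/3 + 161575/12) - (16*sqrt(2)/3 + 542/15) = -16*sqrt(2)/3 + 40*sqrt(5)/3 + 268569/20.

-16*sqrt(2)/3 + 40*sqrt(5)/3 + 268569/20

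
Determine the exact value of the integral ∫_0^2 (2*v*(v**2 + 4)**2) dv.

448/3

Let u = v**2 + 4, so du = 2*v dv. When v = 0, u = 4; when v = 2, u = 8.
The integral becomes ∫ u**2 du from 4 to 8, with antiderivative u**3/3.
Back in v: F(v) = (v**2 + 4)**3/3.
Then F(2) - F(0) = (512/3) - (64/3) = 448/3.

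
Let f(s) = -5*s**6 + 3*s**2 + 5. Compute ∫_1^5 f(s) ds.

-389612/7

By the power rule, an antiderivative is F(s) = -5*s**7/7 + s**3 + 5*s.
Then F(5) - F(1) = (-389575/7) - (37/7) = -389612/7.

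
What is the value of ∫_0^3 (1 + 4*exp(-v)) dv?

7 - 4*exp(-3)

An antiderivative is F(v) = v - 4*exp(-v).
Then F(3) - F(0) = (3 - 4*exp(-3)) - (-4) = 7 - 4*exp(-3).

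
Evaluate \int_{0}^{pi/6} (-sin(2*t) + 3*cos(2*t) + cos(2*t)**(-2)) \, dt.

An antiderivative is F(t) = 3*sin(2*t)/2 + cos(2*t)/2 + tan(2*t)/2.
Then F(pi/6) - F(0) = (1/4 + 5*sqrt(3)/4) - (1/2) = -1/4 + 5*sqrt(3)/4.

-1/4 + 5*sqrt(3)/4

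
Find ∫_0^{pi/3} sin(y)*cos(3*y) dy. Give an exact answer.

-3/16

Use the identity sin(y)cos(3*y) = [sin(4*y) + sin(-2*y)]/2.
An antiderivative is F(y) = cos(2*y)/4 - cos(4*y)/8.
Then F(pi/3) - F(0) = (-1/16) - (1/8) = -3/16.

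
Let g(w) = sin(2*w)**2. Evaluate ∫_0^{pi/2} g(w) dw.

Use the identity sin^2(2*w) = (1 - cos(4*w))/2.
An antiderivative is F(w) = w/2 - sin(4*w)/8.
Then F(pi/2) - F(0) = (pi/4) - (0) = pi/4.

pi/4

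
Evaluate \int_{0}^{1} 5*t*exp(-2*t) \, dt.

5/4 - 15*exp(-2)/4

Integrate by parts once (u = t, dv = 5*exp(-2*t) dt).
An antiderivative is F(t) = (-10*t - 5)*exp(-2*t)/4.
Then F(1) - F(0) = (-15*exp(-2)/4) - (-5/4) = 5/4 - 15*exp(-2)/4.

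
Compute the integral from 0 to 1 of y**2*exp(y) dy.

-2 + E

Integrate by parts twice (u = y^2, dv = exp(y) dy).
An antiderivative is F(y) = (y**2 - 2*y + 2)*exp(y).
Then F(1) - F(0) = (E) - (2) = -2 + E.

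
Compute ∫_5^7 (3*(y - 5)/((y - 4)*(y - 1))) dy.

Factor the denominator: y**2 - 5*y + 4 = (y - 1)(y - 4).
Partial fractions: 3*(y - 5)/((y - 4)*(y - 1)) = 4/(y - 1) - 1/(y - 4).
An antiderivative is F(y) = -log(y - 4) + 4*log(y - 1).
Then F(7) - F(5) = (4*log(2) + 3*log(3)) - (8*log(2)) = log(27/16).

log(27/16)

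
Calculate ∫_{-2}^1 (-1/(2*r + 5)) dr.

-log(7)/2

An antiderivative is F(r) = -log(2*r + 5)/2.
Then F(1) - F(-2) = (-log(7)/2) - (0) = -log(7)/2.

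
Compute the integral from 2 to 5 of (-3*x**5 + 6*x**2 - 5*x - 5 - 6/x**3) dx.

By the power rule, an antiderivative is F(x) = -x**6/2 + 2*x**3 - 5*x**2/2 - 5*x + 3/x**2.
Then F(5) - F(2) = (-191247/25) - (-141/4) = -761463/100.

-761463/100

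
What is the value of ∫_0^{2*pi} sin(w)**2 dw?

pi

Use the identity sin^2(w) = (1 - cos(2*w))/2.
An antiderivative is F(w) = w/2 - sin(2*w)/4.
Then F(2*pi) - F(0) = (pi) - (0) = pi.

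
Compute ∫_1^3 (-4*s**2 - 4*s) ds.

-152/3

By the power rule, an antiderivative is F(s) = -4*s**3/3 - 2*s**2.
Then F(3) - F(1) = (-54) - (-10/3) = -152/3.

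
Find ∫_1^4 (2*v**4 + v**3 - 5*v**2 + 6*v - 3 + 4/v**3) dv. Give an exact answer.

16233/40

By the power rule, an antiderivative is F(v) = 2*v**5/5 + v**4/4 - 5*v**3/3 + 3*v**2 - 3*v - 2/v**2.
Then F(4) - F(1) = (48337/120) - (-181/60) = 16233/40.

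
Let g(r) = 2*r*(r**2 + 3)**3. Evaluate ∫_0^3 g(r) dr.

20655/4

Let u = r**2 + 3, so du = 2*r dr. When r = 0, u = 3; when r = 3, u = 12.
The integral becomes ∫ u**3 du from 3 to 12, with antiderivative u**4/4.
Back in r: F(r) = (r**2 + 3)**4/4.
Then F(3) - F(0) = (5184) - (81/4) = 20655/4.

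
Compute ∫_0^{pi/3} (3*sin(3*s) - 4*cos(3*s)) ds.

2

An antiderivative is F(s) = -4*sin(3*s)/3 - cos(3*s).
Then F(pi/3) - F(0) = (1) - (-1) = 2.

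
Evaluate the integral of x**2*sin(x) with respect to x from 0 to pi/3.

Integrate by parts twice (u = x^2, dv = sin(x) dx).
An antiderivative is F(x) = -x**2*cos(x) + 2*x*sin(x) + 2*cos(x).
Then F(pi/3) - F(0) = (-pi**2/18 + 1 + sqrt(3)*pi/3) - (2) = -1 - pi**2/18 + sqrt(3)*pi/3.

-1 - pi**2/18 + sqrt(3)*pi/3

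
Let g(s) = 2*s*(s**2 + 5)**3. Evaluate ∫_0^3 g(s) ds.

37791/4

Let u = s**2 + 5, so du = 2*s ds. When s = 0, u = 5; when s = 3, u = 14.
The integral becomes ∫ u**3 du from 5 to 14, with antiderivative u**4/4.
Back in s: F(s) = (s**2 + 5)**4/4.
Then F(3) - F(0) = (9604) - (625/4) = 37791/4.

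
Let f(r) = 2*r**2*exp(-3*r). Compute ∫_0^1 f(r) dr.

4/27 - 34*exp(-3)/27

Integrate by parts twice (u = r^2, dv = 2*exp(-3*r) dr).
An antiderivative is F(r) = (-18*r**2 - 12*r - 4)*exp(-3*r)/27.
Then F(1) - F(0) = (-34*exp(-3)/27) - (-4/27) = 4/27 - 34*exp(-3)/27.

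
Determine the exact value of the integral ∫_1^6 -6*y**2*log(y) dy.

-432*log(3) - 432*log(2) + 430/3

Integrate by parts once (u = ln y, dv = -6*y**2 dy).
An antiderivative is F(y) = -2*y**3*(3*log(y) - 1)/3.
Then F(6) - F(1) = (-432*log(3) - 432*log(2) + 144) - (2/3) = -432*log(3) - 432*log(2) + 430/3.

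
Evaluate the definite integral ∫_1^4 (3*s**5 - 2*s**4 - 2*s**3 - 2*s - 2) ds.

By the power rule, an antiderivative is F(s) = s**6/2 - 2*s**5/5 - s**4/2 - s**2 - 2*s.
Then F(4) - F(1) = (7432/5) - (-17/5) = 7449/5.

7449/5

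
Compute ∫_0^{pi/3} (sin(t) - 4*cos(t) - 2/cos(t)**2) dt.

An antiderivative is F(t) = -4*sin(t) - cos(t) - 2*tan(t).
Then F(pi/3) - F(0) = (-4*sqrt(3) - 1/2) - (-1) = 1/2 - 4*sqrt(3).

1/2 - 4*sqrt(3)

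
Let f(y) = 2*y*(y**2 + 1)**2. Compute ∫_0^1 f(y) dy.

7/3

Let u = y**2 + 1, so du = 2*y dy. When y = 0, u = 1; when y = 1, u = 2.
The integral becomes ∫ u**2 du from 1 to 2, with antiderivative u**3/3.
Back in y: F(y) = (y**2 + 1)**3/3.
Then F(1) - F(0) = (8/3) - (1/3) = 7/3.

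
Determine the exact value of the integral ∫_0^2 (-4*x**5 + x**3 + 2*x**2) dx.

By the power rule, an antiderivative is F(x) = -2*x**6/3 + x**4/4 + 2*x**3/3.
Then F(2) - F(0) = (-100/3) - (0) = -100/3.

-100/3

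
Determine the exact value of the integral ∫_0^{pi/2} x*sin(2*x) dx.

pi/4

Integrate by parts once (u = x, dv = sin(2*x) dx).
An antiderivative is F(x) = -x*cos(2*x)/2 + sin(2*x)/4.
Then F(pi/2) - F(0) = (pi/4) - (0) = pi/4.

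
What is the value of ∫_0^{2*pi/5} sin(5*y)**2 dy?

pi/5

Use the identity sin^2(5*y) = (1 - cos(10*y))/2.
An antiderivative is F(y) = y/2 - sin(10*y)/20.
Then F(2*pi/5) - F(0) = (pi/5) - (0) = pi/5.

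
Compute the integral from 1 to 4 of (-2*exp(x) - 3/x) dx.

-2*exp(4) - 6*log(2) + 2*exp(1)

An antiderivative is F(x) = -2*exp(x) - 3*log(x).
Then F(4) - F(1) = (-2*exp(4) - log(64)) - (-2*exp(1)) = -2*exp(4) - 6*log(2) + 2*exp(1).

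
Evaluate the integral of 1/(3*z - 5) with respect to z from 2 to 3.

2*log(2)/3

An antiderivative is F(z) = log(3*z - 5)/3.
Then F(3) - F(2) = (2*log(2)/3) - (0) = 2*log(2)/3.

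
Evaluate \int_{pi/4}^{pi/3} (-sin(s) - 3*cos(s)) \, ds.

An antiderivative is F(s) = -3*sin(s) + cos(s).
Then F(pi/3) - F(pi/4) = (1/2 - 3*sqrt(3)/2) - (-sqrt(2)) = -3*sqrt(3)/2 + 1/2 + sqrt(2).

-3*sqrt(3)/2 + 1/2 + sqrt(2)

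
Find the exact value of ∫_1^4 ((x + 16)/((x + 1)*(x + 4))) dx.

Factor the denominator: x**2 + 5*x + 4 = (x + 4)(x + 1).
Partial fractions: (x + 16)/((x + 1)*(x + 4)) = -4/(x + 4) + 5/(x + 1).
An antiderivative is F(x) = 5*log(x + 1) - 4*log(x + 4).
Then F(4) - F(1) = (-12*log(2) + 5*log(5)) - (-4*log(5) + 5*log(2)) = -17*log(2) + 9*log(5).

-17*log(2) + 9*log(5)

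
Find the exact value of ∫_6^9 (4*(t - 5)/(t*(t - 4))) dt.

Factor the denominator: t**2 - 4*t = t(t - 4).
Partial fractions: 4*(t - 5)/(t*(t - 4)) = 5/t - 1/(t - 4).
An antiderivative is F(t) = 5*log(t) - log(t - 4).
Then F(9) - F(6) = (-log(5) + 10*log(3)) - (4*log(2) + 5*log(3)) = -4*log(2) - log(5) + 5*log(3).

-4*log(2) - log(5) + 5*log(3)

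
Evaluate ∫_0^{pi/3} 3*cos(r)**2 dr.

3*sqrt(3)/8 + pi/2

Use the identity cos^2(r) = (1 + cos(2*r))/2.
An antiderivative is F(r) = 3*r/2 + 3*sin(2*r)/4.
Then F(pi/3) - F(0) = (3*sqrt(3)/8 + pi/2) - (0) = 3*sqrt(3)/8 + pi/2.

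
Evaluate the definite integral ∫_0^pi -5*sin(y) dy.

An antiderivative is F(y) = 5*cos(y).
Then F(pi) - F(0) = (-5) - (5) = -10.

-10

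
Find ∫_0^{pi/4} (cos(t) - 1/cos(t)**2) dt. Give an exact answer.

-1 + sqrt(2)/2

An antiderivative is F(t) = sin(t) - tan(t).
Then F(pi/4) - F(0) = (-1 + sqrt(2)/2) - (0) = -1 + sqrt(2)/2.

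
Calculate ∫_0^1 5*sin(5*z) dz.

1 - cos(5)

Let u = 5*z, so du = 5 dz. When z = 0, u = 0; when z = 1, u = 5.
The integral becomes ∫ sin(u) du from 0 to 5, with antiderivative -cos(u).
Back in z: F(z) = -cos(5*z).
Then F(1) - F(0) = (-cos(5)) - (-1) = 1 - cos(5).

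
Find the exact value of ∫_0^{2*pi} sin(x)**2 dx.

Use the identity sin^2(x) = (1 - cos(2*x))/2.
An antiderivative is F(x) = x/2 - sin(2*x)/4.
Then F(2*pi) - F(0) = (pi) - (0) = pi.

pi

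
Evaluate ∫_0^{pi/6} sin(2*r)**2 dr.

Use the identity sin^2(2*r) = (1 - cos(4*r))/2.
An antiderivative is F(r) = r/2 - sin(4*r)/8.
Then F(pi/6) - F(0) = (-sqrt(3)/16 + pi/12) - (0) = -sqrt(3)/16 + pi/12.

-sqrt(3)/16 + pi/12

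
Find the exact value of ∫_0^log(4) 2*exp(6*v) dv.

Let u = exp(v), so du = exp(v) dv. When v = 0, u = 1; when v = log(4), u = 4.
The integral becomes 2·∫ u**5 du from 1 to 4, with antiderivative u**6/3.
Back in v: F(v) = exp(6*v)/3.
Then F(log(4)) - F(0) = (4096/3) - (1/3) = 1365.

1365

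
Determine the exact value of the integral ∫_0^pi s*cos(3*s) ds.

-2/9

Integrate by parts once (u = s, dv = cos(3*s) ds).
An antiderivative is F(s) = s*sin(3*s)/3 + cos(3*s)/9.
Then F(pi) - F(0) = (-1/9) - (1/9) = -2/9.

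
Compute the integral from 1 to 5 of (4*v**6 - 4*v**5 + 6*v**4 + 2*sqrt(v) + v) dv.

20*sqrt(5)/3 + 3988504/105

By the power rule, an antiderivative is F(v) = 4*v**7/7 - 2*v**6/3 + 6*v**5/5 + 4*v**(3/2)/3 + v**2/2.
Then F(5) - F(1) = (20*sqrt(5)/3 + 1595525/42) - (617/210) = 20*sqrt(5)/3 + 3988504/105.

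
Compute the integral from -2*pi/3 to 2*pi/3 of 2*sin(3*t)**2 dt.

4*pi/3

Use the identity sin^2(3*t) = (1 - cos(6*t))/2.
An antiderivative is F(t) = t - sin(6*t)/6.
Then F(2*pi/3) - F(-2*pi/3) = (2*pi/3) - (-2*pi/3) = 4*pi/3.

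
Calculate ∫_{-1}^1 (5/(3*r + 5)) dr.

An antiderivative is F(r) = 5*log(3*r + 5)/3.
Then F(1) - F(-1) = (log(32)) - (5*log(2)/3) = 10*log(2)/3.

10*log(2)/3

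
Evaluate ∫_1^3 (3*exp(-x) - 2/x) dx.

An antiderivative is F(x) = -2*log(x) - 3*exp(-x).
Then F(3) - F(1) = (-2*log(3) - 3*exp(-3)) - (-3*exp(-1)) = -2*log(3) - 3*exp(-3) + 3*exp(-1).

-2*log(3) - 3*exp(-3) + 3*exp(-1)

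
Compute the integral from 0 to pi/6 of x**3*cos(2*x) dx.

Integrate by parts 3 times (u = x^3, dv = cos(2*x) dx).
An antiderivative is F(x) = x**3*sin(2*x)/2 + 3*x**2*cos(2*x)/4 - 3*x*sin(2*x)/4 - 3*cos(2*x)/8.
Then F(pi/6) - F(0) = (-sqrt(3)*pi/16 - 3/16 + sqrt(3)*pi**3/864 + pi**2/96) - (-3/8) = -sqrt(3)*pi/16 + sqrt(3)*pi**3/864 + pi**2/96 + 3/16.

-sqrt(3)*pi/16 + sqrt(3)*pi**3/864 + pi**2/96 + 3/16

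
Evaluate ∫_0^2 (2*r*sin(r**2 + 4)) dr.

Let u = r**2 + 4, so du = 2*r dr. When r = 0, u = 4; when r = 2, u = 8.
The integral becomes ∫ sin(u) du from 4 to 8, with antiderivative -cos(u).
Back in r: F(r) = -cos(r**2 + 4).
Then F(2) - F(0) = (-cos(8)) - (-cos(4)) = cos(4) - cos(8).

cos(4) - cos(8)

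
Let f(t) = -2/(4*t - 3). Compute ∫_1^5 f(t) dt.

-log(17)/2

An antiderivative is F(t) = -log(4*t - 3)/2.
Then F(5) - F(1) = (-log(17)/2) - (0) = -log(17)/2.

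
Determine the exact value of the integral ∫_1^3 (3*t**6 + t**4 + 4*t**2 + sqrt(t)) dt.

2*sqrt(3) + 35674/35

By the power rule, an antiderivative is F(t) = 3*t**7/7 + t**5/5 + 2*t**(3/2)/3 + 4*t**3/3.
Then F(3) - F(1) = (2*sqrt(3) + 35766/35) - (92/35) = 2*sqrt(3) + 35674/35.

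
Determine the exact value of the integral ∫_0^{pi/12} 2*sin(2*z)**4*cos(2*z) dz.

Let u = sin(2*z), so du = 2*cos(2*z) dz. When z = 0, u = 0; when z = pi/12, u = 1/2.
The integral becomes ∫ u**4 du from 0 to 1/2, with antiderivative u**5/5.
Back in z: F(z) = sin(2*z)**5/5.
Then F(pi/12) - F(0) = (1/160) - (0) = 1/160.

1/160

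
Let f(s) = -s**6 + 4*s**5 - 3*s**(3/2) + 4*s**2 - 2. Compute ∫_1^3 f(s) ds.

By the power rule, an antiderivative is F(s) = -s**7/7 + 2*s**6/3 - 6*s**(5/2)/5 + 4*s**3/3 - 2*s.
Then F(3) - F(1) = (1425/7 - 54*sqrt(3)/5) - (-47/35) = 7172/35 - 54*sqrt(3)/5.

7172/35 - 54*sqrt(3)/5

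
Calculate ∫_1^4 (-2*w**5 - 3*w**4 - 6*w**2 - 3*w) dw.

By the power rule, an antiderivative is F(w) = -w**6/3 - 3*w**5/5 - 2*w**3 - 3*w**2/2.
Then F(4) - F(1) = (-31976/15) - (-133/30) = -21273/10.

-21273/10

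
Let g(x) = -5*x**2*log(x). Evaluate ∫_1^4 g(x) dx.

Integrate by parts once (u = ln x, dv = -5*x**2 dx).
An antiderivative is F(x) = -5*x**3*(3*log(x) - 1)/9.
Then F(4) - F(1) = (320/9 - 640*log(2)/3) - (5/9) = 35 - 640*log(2)/3.

35 - 640*log(2)/3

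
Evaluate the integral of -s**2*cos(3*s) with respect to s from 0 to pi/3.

Integrate by parts twice (u = s^2, dv = -cos(3*s) ds).
An antiderivative is F(s) = -s**2*sin(3*s)/3 - 2*s*cos(3*s)/9 + 2*sin(3*s)/27.
Then F(pi/3) - F(0) = (2*pi/27) - (0) = 2*pi/27.

2*pi/27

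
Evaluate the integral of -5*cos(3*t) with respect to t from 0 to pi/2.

5/3

An antiderivative is F(t) = -5*sin(3*t)/3.
Then F(pi/2) - F(0) = (5/3) - (0) = 5/3.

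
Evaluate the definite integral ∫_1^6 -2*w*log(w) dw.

-36*log(3) - 36*log(2) + 35/2

Integrate by parts once (u = ln w, dv = -2*w dw).
An antiderivative is F(w) = -w**2*(2*log(w) - 1)/2.
Then F(6) - F(1) = (-36*log(3) - 36*log(2) + 18) - (1/2) = -36*log(3) - 36*log(2) + 35/2.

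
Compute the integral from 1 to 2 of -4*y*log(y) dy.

Integrate by parts once (u = ln y, dv = -4*y dy).
An antiderivative is F(y) = -y**2*(2*log(y) - 1).
Then F(2) - F(1) = (4 - 8*log(2)) - (1) = 3 - 8*log(2).

3 - 8*log(2)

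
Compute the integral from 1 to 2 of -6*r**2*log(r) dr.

14/3 - 16*log(2)

Integrate by parts once (u = ln r, dv = -6*r**2 dr).
An antiderivative is F(r) = -2*r**3*(3*log(r) - 1)/3.
Then F(2) - F(1) = (16/3 - 16*log(2)) - (2/3) = 14/3 - 16*log(2).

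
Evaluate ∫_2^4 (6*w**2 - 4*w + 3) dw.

By the power rule, an antiderivative is F(w) = 2*w**3 - 2*w**2 + 3*w.
Then F(4) - F(2) = (108) - (14) = 94.

94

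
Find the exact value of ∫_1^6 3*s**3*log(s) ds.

-3885/16 + 972*log(2) + 972*log(3)

Integrate by parts once (u = ln s, dv = 3*s**3 ds).
An antiderivative is F(s) = 3*s**4*(4*log(s) - 1)/16.
Then F(6) - F(1) = (-243 + 972*log(2) + 972*log(3)) - (-3/16) = -3885/16 + 972*log(2) + 972*log(3).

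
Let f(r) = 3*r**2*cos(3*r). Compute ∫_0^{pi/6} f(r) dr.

Integrate by parts twice (u = r^2, dv = 3*cos(3*r) dr).
An antiderivative is F(r) = r**2*sin(3*r) + 2*r*cos(3*r)/3 - 2*sin(3*r)/9.
Then F(pi/6) - F(0) = (-2/9 + pi**2/36) - (0) = -2/9 + pi**2/36.

-2/9 + pi**2/36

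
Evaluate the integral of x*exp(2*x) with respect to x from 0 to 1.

Integrate by parts once (u = x, dv = exp(2*x) dx).
An antiderivative is F(x) = (2*x - 1)*exp(2*x)/4.
Then F(1) - F(0) = (exp(2)/4) - (-1/4) = 1/4 + exp(2)/4.

1/4 + exp(2)/4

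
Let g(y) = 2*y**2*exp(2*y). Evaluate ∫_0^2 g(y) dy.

-1/2 + 5*exp(4)/2

Integrate by parts twice (u = y^2, dv = 2*exp(2*y) dy).
An antiderivative is F(y) = (2*y**2 - 2*y + 1)*exp(2*y)/2.
Then F(2) - F(0) = (5*exp(4)/2) - (1/2) = -1/2 + 5*exp(4)/2.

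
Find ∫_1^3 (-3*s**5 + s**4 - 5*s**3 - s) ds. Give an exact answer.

-2098/5

By the power rule, an antiderivative is F(s) = -s**6/2 + s**5/5 - 5*s**4/4 - s**2/2.
Then F(3) - F(1) = (-8433/20) - (-41/20) = -2098/5.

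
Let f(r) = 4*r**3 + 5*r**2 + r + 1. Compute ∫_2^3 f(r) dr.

601/6

By the power rule, an antiderivative is F(r) = r**4 + 5*r**3/3 + r**2/2 + r.
Then F(3) - F(2) = (267/2) - (100/3) = 601/6.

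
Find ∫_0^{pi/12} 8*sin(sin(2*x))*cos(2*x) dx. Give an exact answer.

4 - 4*cos(1/2)

Let u = sin(2*x), so du = 2*cos(2*x) dx. When x = 0, u = 0; when x = pi/12, u = 1/2.
The integral becomes 4·∫ sin(u) du from 0 to 1/2, with antiderivative -4*cos(u).
Back in x: F(x) = -4*cos(sin(2*x)).
Then F(pi/12) - F(0) = (-4*cos(1/2)) - (-4) = 4 - 4*cos(1/2).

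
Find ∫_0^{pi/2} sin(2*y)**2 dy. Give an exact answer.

Use the identity sin^2(2*y) = (1 - cos(4*y))/2.
An antiderivative is F(y) = y/2 - sin(4*y)/8.
Then F(pi/2) - F(0) = (pi/4) - (0) = pi/4.

pi/4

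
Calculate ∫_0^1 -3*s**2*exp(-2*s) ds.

Integrate by parts twice (u = s^2, dv = -3*exp(-2*s) ds).
An antiderivative is F(s) = (6*s**2 + 6*s + 3)*exp(-2*s)/4.
Then F(1) - F(0) = (15*exp(-2)/4) - (3/4) = -3/4 + 15*exp(-2)/4.

-3/4 + 15*exp(-2)/4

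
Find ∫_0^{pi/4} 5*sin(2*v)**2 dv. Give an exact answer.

Use the identity sin^2(2*v) = (1 - cos(4*v))/2.
An antiderivative is F(v) = 5*v/2 - 5*sin(4*v)/8.
Then F(pi/4) - F(0) = (5*pi/8) - (0) = 5*pi/8.

5*pi/8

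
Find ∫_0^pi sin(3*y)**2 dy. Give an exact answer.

pi/2

Use the identity sin^2(3*y) = (1 - cos(6*y))/2.
An antiderivative is F(y) = y/2 - sin(6*y)/12.
Then F(pi) - F(0) = (pi/2) - (0) = pi/2.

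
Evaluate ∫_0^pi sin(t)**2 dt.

Use the identity sin^2(t) = (1 - cos(2*t))/2.
An antiderivative is F(t) = t/2 - sin(2*t)/4.
Then F(pi) - F(0) = (pi/2) - (0) = pi/2.

pi/2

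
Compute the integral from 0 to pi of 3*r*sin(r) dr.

3*pi

Integrate by parts once (u = r, dv = 3*sin(r) dr).
An antiderivative is F(r) = -3*r*cos(r) + 3*sin(r).
Then F(pi) - F(0) = (3*pi) - (0) = 3*pi.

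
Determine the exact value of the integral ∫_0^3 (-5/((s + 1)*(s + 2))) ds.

-15*log(2) + 5*log(5)

Factor the denominator: s**2 + 3*s + 2 = (s + 2)(s + 1).
Partial fractions: -5/((s + 1)*(s + 2)) = 5/(s + 2) - 5/(s + 1).
An antiderivative is F(s) = -5*log(s + 1) + 5*log(s + 2).
Then F(3) - F(0) = (-10*log(2) + 5*log(5)) - (log(32)) = -15*log(2) + 5*log(5).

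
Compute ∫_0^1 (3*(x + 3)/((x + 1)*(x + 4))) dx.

log(5)

Factor the denominator: x**2 + 5*x + 4 = (x + 4)(x + 1).
Partial fractions: 3*(x + 3)/((x + 1)*(x + 4)) = 1/(x + 4) + 2/(x + 1).
An antiderivative is F(x) = 2*log(x + 1) + log(x + 4).
Then F(1) - F(0) = (log(20)) - (log(4)) = log(5).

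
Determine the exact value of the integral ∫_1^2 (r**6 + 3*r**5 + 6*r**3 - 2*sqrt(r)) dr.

By the power rule, an antiderivative is F(r) = r**7/7 + r**6/2 + 3*r**4/2 - 4*r**(3/2)/3.
Then F(2) - F(1) = (520/7 - 8*sqrt(2)/3) - (17/21) = 1543/21 - 8*sqrt(2)/3.

1543/21 - 8*sqrt(2)/3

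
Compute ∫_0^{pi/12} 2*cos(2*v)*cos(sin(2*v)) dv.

Let u = sin(2*v), so du = 2*cos(2*v) dv. When v = 0, u = 0; when v = pi/12, u = 1/2.
The integral becomes ∫ cos(u) du from 0 to 1/2, with antiderivative sin(u).
Back in v: F(v) = sin(sin(2*v)).
Then F(pi/12) - F(0) = (sin(1/2)) - (0) = sin(1/2).

sin(1/2)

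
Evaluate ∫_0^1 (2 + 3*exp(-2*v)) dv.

An antiderivative is F(v) = 2*v - 3*exp(-2*v)/2.
Then F(1) - F(0) = (2 - 3*exp(-2)/2) - (-3/2) = 7/2 - 3*exp(-2)/2.

7/2 - 3*exp(-2)/2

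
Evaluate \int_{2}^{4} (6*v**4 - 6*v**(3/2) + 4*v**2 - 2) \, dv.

48*sqrt(2)/5 + 17764/15

By the power rule, an antiderivative is F(v) = -12*v**(5/2)/5 + 6*v**5/5 + 4*v**3/3 - 2*v.
Then F(4) - F(2) = (3688/3) - (676/15 - 48*sqrt(2)/5) = 48*sqrt(2)/5 + 17764/15.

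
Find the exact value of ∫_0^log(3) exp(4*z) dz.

20

Let u = exp(z), so du = exp(z) dz. When z = 0, u = 1; when z = log(3), u = 3.
The integral becomes ∫ u**3 du from 1 to 3, with antiderivative u**4/4.
Back in z: F(z) = exp(4*z)/4.
Then F(log(3)) - F(0) = (81/4) - (1/4) = 20.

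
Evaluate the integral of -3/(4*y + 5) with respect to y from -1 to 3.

An antiderivative is F(y) = -3*log(4*y + 5)/4.
Then F(3) - F(-1) = (-3*log(17)/4) - (0) = -3*log(17)/4.

-3*log(17)/4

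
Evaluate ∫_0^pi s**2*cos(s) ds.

Integrate by parts twice (u = s^2, dv = cos(s) ds).
An antiderivative is F(s) = s**2*sin(s) + 2*s*cos(s) - 2*sin(s).
Then F(pi) - F(0) = (-2*pi) - (0) = -2*pi.

-2*pi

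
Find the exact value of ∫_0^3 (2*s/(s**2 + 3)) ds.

Let u = s**2 + 3, so du = 2*s ds. When s = 0, u = 3; when s = 3, u = 12.
The integral becomes ∫ 1/u du from 3 to 12, with antiderivative log(u).
Back in s: F(s) = log(s**2 + 3).
Then F(3) - F(0) = (log(12)) - (log(3)) = log(4).

log(4)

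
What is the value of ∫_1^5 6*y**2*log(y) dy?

Integrate by parts once (u = ln y, dv = 6*y**2 dy).
An antiderivative is F(y) = 2*y**3*(3*log(y) - 1)/3.
Then F(5) - F(1) = (-250/3 + 250*log(5)) - (-2/3) = -248/3 + 250*log(5).

-248/3 + 250*log(5)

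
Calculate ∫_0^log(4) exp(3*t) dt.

21

Let u = exp(t), so du = exp(t) dt. When t = 0, u = 1; when t = log(4), u = 4.
The integral becomes ∫ u**2 du from 1 to 4, with antiderivative u**3/3.
Back in t: F(t) = exp(3*t)/3.
Then F(log(4)) - F(0) = (64/3) - (1/3) = 21.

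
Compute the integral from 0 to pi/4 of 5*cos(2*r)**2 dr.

5*pi/8

Use the identity cos^2(2*r) = (1 + cos(4*r))/2.
An antiderivative is F(r) = 5*r/2 + 5*sin(4*r)/8.
Then F(pi/4) - F(0) = (5*pi/8) - (0) = 5*pi/8.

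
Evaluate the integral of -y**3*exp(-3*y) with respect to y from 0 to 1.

Integrate by parts 3 times (u = y^3, dv = -exp(-3*y) dy).
An antiderivative is F(y) = (9*y**3 + 9*y**2 + 6*y + 2)*exp(-3*y)/27.
Then F(1) - F(0) = (26*exp(-3)/27) - (2/27) = -2/27 + 26*exp(-3)/27.

-2/27 + 26*exp(-3)/27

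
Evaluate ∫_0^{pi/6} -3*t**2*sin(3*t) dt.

2/9 - pi/9

Integrate by parts twice (u = t^2, dv = -3*sin(3*t) dt).
An antiderivative is F(t) = t**2*cos(3*t) - 2*t*sin(3*t)/3 - 2*cos(3*t)/9.
Then F(pi/6) - F(0) = (-pi/9) - (-2/9) = 2/9 - pi/9.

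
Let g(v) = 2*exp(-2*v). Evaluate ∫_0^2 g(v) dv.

An antiderivative is F(v) = -exp(-2*v).
Then F(2) - F(0) = (-exp(-4)) - (-1) = 1 - exp(-4).

1 - exp(-4)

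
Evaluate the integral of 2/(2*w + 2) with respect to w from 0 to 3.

An antiderivative is F(w) = log(2*w + 2).
Then F(3) - F(0) = (log(8)) - (log(2)) = log(4).

log(4)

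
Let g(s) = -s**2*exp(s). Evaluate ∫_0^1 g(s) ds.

Integrate by parts twice (u = s^2, dv = -exp(s) ds).
An antiderivative is F(s) = (-s**2 + 2*s - 2)*exp(s).
Then F(1) - F(0) = (-E) - (-2) = 2 - E.

2 - E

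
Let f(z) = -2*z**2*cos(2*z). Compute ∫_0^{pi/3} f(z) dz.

Integrate by parts twice (u = z^2, dv = -2*cos(2*z) dz).
An antiderivative is F(z) = -z**2*sin(2*z) - z*cos(2*z) + sin(2*z)/2.
Then F(pi/3) - F(0) = (-sqrt(3)*pi**2/18 + sqrt(3)/4 + pi/6) - (0) = -sqrt(3)*pi**2/18 + sqrt(3)/4 + pi/6.

-sqrt(3)*pi**2/18 + sqrt(3)/4 + pi/6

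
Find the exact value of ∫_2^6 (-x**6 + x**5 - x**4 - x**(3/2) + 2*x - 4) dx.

By the power rule, an antiderivative is F(x) = -x**7/7 + x**6/6 - 2*x**(5/2)/5 - x**5/5 + x**2 - 4*x.
Then F(6) - F(2) = (-1181532/35 - 72*sqrt(6)/5) - (-1892/105 - 8*sqrt(2)/5) = -3542704/105 - 72*sqrt(6)/5 + 8*sqrt(2)/5.

-3542704/105 - 72*sqrt(6)/5 + 8*sqrt(2)/5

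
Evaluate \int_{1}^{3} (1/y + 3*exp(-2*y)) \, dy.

An antiderivative is F(y) = log(y) - 3*exp(-2*y)/2.
Then F(3) - F(1) = (-3*exp(-6)/2 + log(3)) - (-3*exp(-2)/2) = -3*exp(-6)/2 + 3*exp(-2)/2 + log(3).

-3*exp(-6)/2 + 3*exp(-2)/2 + log(3)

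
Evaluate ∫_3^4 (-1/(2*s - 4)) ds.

-log(2)/2

An antiderivative is F(s) = -log(2*s - 4)/2.
Then F(4) - F(3) = (-log(2)) - (-log(2)/2) = -log(2)/2.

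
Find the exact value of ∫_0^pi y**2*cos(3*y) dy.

Integrate by parts twice (u = y^2, dv = cos(3*y) dy).
An antiderivative is F(y) = y**2*sin(3*y)/3 + 2*y*cos(3*y)/9 - 2*sin(3*y)/27.
Then F(pi) - F(0) = (-2*pi/9) - (0) = -2*pi/9.

-2*pi/9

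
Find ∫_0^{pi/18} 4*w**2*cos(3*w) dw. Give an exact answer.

Integrate by parts twice (u = w^2, dv = 4*cos(3*w) dw).
An antiderivative is F(w) = 4*w**2*sin(3*w)/3 + 8*w*cos(3*w)/9 - 8*sin(3*w)/27.
Then F(pi/18) - F(0) = (-4/27 + pi**2/486 + 2*sqrt(3)*pi/81) - (0) = -4/27 + pi**2/486 + 2*sqrt(3)*pi/81.

-4/27 + pi**2/486 + 2*sqrt(3)*pi/81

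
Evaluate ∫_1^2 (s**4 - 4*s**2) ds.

By the power rule, an antiderivative is F(s) = s**5/5 - 4*s**3/3.
Then F(2) - F(1) = (-64/15) - (-17/15) = -47/15.

-47/15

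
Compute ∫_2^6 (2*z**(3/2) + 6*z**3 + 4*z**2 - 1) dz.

By the power rule, an antiderivative is F(z) = 4*z**(5/2)/5 + 3*z**4/2 + 4*z**3/3 - z.
Then F(6) - F(2) = (144*sqrt(6)/5 + 2226) - (16*sqrt(2)/5 + 98/3) = -16*sqrt(2)/5 + 144*sqrt(6)/5 + 6580/3.

-16*sqrt(2)/5 + 144*sqrt(6)/5 + 6580/3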